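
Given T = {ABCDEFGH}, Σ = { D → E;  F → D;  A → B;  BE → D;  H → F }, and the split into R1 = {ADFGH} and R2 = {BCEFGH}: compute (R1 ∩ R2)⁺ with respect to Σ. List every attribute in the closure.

DEFGH

R1 ∩ R2 = {FGH}.
F → D applies, adding D
D → E applies, adding E
Closure: {DEFGH}.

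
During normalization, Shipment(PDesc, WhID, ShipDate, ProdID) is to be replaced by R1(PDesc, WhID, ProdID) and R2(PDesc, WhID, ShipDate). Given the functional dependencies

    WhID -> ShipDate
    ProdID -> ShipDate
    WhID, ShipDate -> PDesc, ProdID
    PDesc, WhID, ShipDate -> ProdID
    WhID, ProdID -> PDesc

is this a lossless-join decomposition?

Common attributes: R1 ∩ R2 = {PDesc, WhID}.
Closure of {PDesc, WhID}: WhID → ShipDate applies, adding ShipDate; WhID, ShipDate → PDesc, ProdID applies, adding ProdID. So (PDesc, WhID)⁺ = {PDesc, WhID, ShipDate, ProdID}.
This closure contains every attribute of R1, so R1 ∩ R2 → R1. The join is lossless.

Yes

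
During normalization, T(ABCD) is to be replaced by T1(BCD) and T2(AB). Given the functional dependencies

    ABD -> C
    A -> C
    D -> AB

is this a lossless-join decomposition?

Common attributes: T1 ∩ T2 = {B}.
No dependency enlarges {B}, so (B)⁺ = {B}.
The closure contains neither all of T1 = {BCD} nor all of T2 = {AB}, so the common attributes are not a superkey of either fragment. The join is lossy.

No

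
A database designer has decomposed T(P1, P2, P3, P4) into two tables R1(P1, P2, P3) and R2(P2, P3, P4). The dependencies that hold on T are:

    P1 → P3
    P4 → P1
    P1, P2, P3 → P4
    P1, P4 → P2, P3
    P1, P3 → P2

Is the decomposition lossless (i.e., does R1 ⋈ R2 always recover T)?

No

Common attributes: R1 ∩ R2 = {P2, P3}.
No dependency enlarges {P2, P3}, so (P2, P3)⁺ = {P2, P3}.
The closure contains neither all of R1 = {P1, P2, P3} nor all of R2 = {P2, P3, P4}, so the common attributes are not a superkey of either fragment. The join is lossy.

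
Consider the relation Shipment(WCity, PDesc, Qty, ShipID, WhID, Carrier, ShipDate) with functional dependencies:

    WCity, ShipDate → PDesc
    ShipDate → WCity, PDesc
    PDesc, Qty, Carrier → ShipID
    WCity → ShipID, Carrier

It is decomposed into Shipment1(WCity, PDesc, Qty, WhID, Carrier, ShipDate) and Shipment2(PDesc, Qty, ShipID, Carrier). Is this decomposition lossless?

Common attributes: Shipment1 ∩ Shipment2 = {PDesc, Qty, Carrier}.
Closure of {PDesc, Qty, Carrier}: PDesc, Qty, Carrier → ShipID applies, adding ShipID. So (PDesc, Qty, Carrier)⁺ = {PDesc, Qty, ShipID, Carrier}.
This closure contains every attribute of Shipment2, so Shipment1 ∩ Shipment2 → Shipment2. The join is lossless.

Yes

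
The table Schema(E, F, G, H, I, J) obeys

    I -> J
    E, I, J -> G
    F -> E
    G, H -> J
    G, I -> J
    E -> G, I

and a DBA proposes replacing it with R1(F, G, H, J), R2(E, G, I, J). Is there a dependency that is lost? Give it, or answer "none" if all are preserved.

Check F → E: no single fragment contains all of {E, F}, and the restricted closure of {F} across the fragments never reaches {E}.
I → J is preserved.
E, I, J → G is preserved.
G, H → J is preserved.
G, I → J is preserved.
E → G, I is preserved.

F -> E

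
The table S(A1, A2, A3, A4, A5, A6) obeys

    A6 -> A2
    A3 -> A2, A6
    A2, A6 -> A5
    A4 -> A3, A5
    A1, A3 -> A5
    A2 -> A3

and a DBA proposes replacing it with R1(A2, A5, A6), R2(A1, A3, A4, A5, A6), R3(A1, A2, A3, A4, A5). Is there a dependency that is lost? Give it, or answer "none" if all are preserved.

A6 → A2 lies within R1.
A3 → A2, A6: restricted closure across fragments reaches A2, A6.
A2, A6 → A5 lies within R1.
A4 → A3, A5 lies within R2.
A1, A3 → A5 lies within R2.
A2 → A3 lies within R3.
Every dependency is enforceable on the fragments, so the decomposition is dependency-preserving.

none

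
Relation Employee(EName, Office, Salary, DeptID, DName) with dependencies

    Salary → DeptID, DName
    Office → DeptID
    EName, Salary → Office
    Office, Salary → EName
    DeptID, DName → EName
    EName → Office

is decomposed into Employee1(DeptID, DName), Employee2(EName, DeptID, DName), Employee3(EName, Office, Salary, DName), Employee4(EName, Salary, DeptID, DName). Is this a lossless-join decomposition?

Chase test. Columns are EName, Office, Salary, DeptID, DName; row i has aⱼ where attribute j ∈ Employeei, else bᵢⱼ.
Initial tableau (one row per fragment):
  row 1: b11 b12 b13 a4 a5
  row 2: a1 b22 b23 a4 a5
  row 3: a1 a2 a3 b34 a5
  row 4: a1 b42 a3 a4 a5
Rows 3 and 4 agree on Salary; apply Salary→DeptID, DName and equate their DeptID, DName entries.
Rows 3 and 4 agree on EName, Salary; apply EName, Salary→Office and equate their Office entries.
Rows 1 and 2 agree on DeptID, DName; apply DeptID, DName→EName and equate their EName entries.
Rows 1 and 2 agree on EName; apply EName→Office and equate their Office entries.
Rows 1 and 3 agree on EName; apply EName→Office and equate their Office entries.
Row 3 is now all distinguished symbols — the join is lossless.

Yes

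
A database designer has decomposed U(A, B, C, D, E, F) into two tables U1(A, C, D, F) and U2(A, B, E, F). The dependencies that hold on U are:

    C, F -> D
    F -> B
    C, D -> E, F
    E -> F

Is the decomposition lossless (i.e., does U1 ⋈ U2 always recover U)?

Common attributes: U1 ∩ U2 = {A, F}.
Closure of {A, F}: F → B applies, adding B. So (A, F)⁺ = {A, B, F}.
The closure contains neither all of U1 = {A, C, D, F} nor all of U2 = {A, B, E, F}, so the common attributes are not a superkey of either fragment. The join is lossy.

No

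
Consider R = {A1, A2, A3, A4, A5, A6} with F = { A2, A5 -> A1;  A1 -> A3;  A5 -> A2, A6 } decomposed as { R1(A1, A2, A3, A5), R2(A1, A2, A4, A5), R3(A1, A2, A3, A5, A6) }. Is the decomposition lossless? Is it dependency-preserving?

Lossless test (chase): Rows 1 and 2 agree on A1; apply A1→A3 and equate their A3 entries. Rows 1 and 2 agree on A5; apply A5→A2, A6 and equate their A2, A6 entries. Rows 1 and 3 agree on A5; apply A5→A2, A6 and equate their A2, A6 entries. Row 2 is now all distinguished symbols — the join is lossless.
Dependency preservation: every FD's attributes lie within a single fragment, so each can be enforced locally — preserved.

lossless and dependency-preserving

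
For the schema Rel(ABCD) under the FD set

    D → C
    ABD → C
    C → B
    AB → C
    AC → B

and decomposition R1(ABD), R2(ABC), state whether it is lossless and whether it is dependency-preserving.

Lossless test: (AB)⁺ = {ABC}, which contains all of one fragment — lossless.
Dependency preservation: the restricted closure of {D} across the fragments never reaches {C}, so D → C cannot be enforced without a join — not preserved.

lossless but not dependency-preserving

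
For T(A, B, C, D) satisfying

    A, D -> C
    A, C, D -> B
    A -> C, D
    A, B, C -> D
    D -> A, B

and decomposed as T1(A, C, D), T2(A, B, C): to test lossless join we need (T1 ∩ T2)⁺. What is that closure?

T1 ∩ T2 = {A, C}.
A → C, D applies, adding D
D → A, B applies, adding B
Closure: {A, B, C, D}.

A, B, C, D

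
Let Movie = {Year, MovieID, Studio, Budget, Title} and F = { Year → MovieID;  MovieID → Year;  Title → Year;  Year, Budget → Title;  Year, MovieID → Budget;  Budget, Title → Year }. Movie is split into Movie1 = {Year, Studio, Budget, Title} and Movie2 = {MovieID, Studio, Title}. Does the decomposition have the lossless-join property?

Yes

Common attributes: Movie1 ∩ Movie2 = {Studio, Title}.
Closure of {Studio, Title}: Title → Year applies, adding Year; Year → MovieID applies, adding MovieID; Year, MovieID → Budget applies, adding Budget. So (Studio, Title)⁺ = {Year, MovieID, Studio, Budget, Title}.
This closure contains every attribute of Movie1, so Movie1 ∩ Movie2 → Movie1. The join is lossless.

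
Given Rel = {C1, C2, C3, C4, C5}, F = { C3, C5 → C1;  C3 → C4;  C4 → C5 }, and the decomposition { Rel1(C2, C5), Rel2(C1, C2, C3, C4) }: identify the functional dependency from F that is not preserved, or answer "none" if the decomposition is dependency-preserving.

C4 → C5

Check C4 → C5: no single fragment contains all of {C4, C5}, and the restricted closure of {C4} across the fragments never reaches {C5}.
C3, C5 → C1 is preserved.
C3 → C4 is preserved.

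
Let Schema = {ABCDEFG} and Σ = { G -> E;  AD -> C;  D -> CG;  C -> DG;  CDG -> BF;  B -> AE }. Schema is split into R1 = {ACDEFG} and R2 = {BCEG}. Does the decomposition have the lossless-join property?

Yes

Common attributes: R1 ∩ R2 = {CEG}.
Closure of {CEG}: C → DG applies, adding D; CDG → BF applies, adding BF; B → AE applies, adding A. So (CEG)⁺ = {ABCDEFG}.
This closure contains every attribute of R1, so R1 ∩ R2 → R1. The join is lossless.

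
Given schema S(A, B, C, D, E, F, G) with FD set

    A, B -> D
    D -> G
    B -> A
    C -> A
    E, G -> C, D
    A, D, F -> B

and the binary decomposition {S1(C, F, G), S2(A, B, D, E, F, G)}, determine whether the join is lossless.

Common attributes: S1 ∩ S2 = {F, G}.
No dependency enlarges {F, G}, so (F, G)⁺ = {F, G}.
The closure contains neither all of S1 = {C, F, G} nor all of S2 = {A, B, D, E, F, G}, so the common attributes are not a superkey of either fragment. The join is lossy.

No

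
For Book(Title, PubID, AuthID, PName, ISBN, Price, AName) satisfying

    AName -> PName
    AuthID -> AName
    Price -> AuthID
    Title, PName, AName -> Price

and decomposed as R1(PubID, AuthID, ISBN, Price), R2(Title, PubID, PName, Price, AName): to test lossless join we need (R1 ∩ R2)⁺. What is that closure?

R1 ∩ R2 = {PubID, Price}.
Price → AuthID applies, adding AuthID
AuthID → AName applies, adding AName
AName → PName applies, adding PName
Closure: {PubID, AuthID, PName, Price, AName}.

PubID, AuthID, PName, Price, AName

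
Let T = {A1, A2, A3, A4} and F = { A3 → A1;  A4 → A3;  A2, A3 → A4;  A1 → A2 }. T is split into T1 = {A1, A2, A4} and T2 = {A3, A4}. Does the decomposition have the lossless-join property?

Yes

Common attributes: T1 ∩ T2 = {A4}.
Closure of {A4}: A4 → A3 applies, adding A3; A3 → A1 applies, adding A1; A1 → A2 applies, adding A2. So (A4)⁺ = {A1, A2, A3, A4}.
This closure contains every attribute of T1, so T1 ∩ T2 → T1. The join is lossless.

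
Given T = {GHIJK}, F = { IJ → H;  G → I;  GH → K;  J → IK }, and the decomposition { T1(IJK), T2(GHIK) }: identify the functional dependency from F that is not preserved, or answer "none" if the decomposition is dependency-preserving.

Check IJ → H: no single fragment contains all of {HIJ}, and the restricted closure of {IJ} across the fragments never reaches {H}.
G → I is preserved.
GH → K is preserved.
J → IK is preserved.

IJ → H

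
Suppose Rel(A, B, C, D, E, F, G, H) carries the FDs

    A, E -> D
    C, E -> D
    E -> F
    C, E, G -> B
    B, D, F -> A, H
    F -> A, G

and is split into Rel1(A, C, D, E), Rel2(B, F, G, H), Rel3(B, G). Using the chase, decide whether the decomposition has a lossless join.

No

Chase test. Columns are A, B, C, D, E, F, G, H; row i has aⱼ where attribute j ∈ Reli, else bᵢⱼ.
Initial tableau (one row per fragment):
  row 1: a1 b12 a3 a4 a5 b16 b17 b18
  row 2: b21 a2 b23 b24 b25 a6 a7 a8
  row 3: b31 a2 b33 b34 b35 b36 a7 b38
No row becomes fully distinguished — the join is lossy.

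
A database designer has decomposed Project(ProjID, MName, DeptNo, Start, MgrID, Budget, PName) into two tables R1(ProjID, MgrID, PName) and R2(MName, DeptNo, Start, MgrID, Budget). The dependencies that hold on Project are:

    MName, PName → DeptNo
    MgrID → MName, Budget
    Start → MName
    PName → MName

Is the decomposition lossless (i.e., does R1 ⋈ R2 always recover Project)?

Common attributes: R1 ∩ R2 = {MgrID}.
Closure of {MgrID}: MgrID → MName, Budget applies, adding MName, Budget. So (MgrID)⁺ = {MName, MgrID, Budget}.
The closure contains neither all of R1 = {ProjID, MgrID, PName} nor all of R2 = {MName, DeptNo, Start, MgrID, Budget}, so the common attributes are not a superkey of either fragment. The join is lossy.

No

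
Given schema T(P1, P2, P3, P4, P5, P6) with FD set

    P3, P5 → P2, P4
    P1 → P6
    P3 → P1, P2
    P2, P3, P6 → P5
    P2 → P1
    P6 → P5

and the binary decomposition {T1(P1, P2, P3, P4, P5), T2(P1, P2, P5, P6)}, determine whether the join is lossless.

Yes

Common attributes: T1 ∩ T2 = {P1, P2, P5}.
Closure of {P1, P2, P5}: P1 → P6 applies, adding P6. So (P1, P2, P5)⁺ = {P1, P2, P5, P6}.
This closure contains every attribute of T2, so T1 ∩ T2 → T2. The join is lossless.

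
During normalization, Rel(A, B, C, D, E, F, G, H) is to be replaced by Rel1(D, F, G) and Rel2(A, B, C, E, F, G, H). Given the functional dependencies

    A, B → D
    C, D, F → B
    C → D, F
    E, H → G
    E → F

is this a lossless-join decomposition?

Common attributes: Rel1 ∩ Rel2 = {F, G}.
No dependency enlarges {F, G}, so (F, G)⁺ = {F, G}.
The closure contains neither all of Rel1 = {D, F, G} nor all of Rel2 = {A, B, C, E, F, G, H}, so the common attributes are not a superkey of either fragment. The join is lossy.

No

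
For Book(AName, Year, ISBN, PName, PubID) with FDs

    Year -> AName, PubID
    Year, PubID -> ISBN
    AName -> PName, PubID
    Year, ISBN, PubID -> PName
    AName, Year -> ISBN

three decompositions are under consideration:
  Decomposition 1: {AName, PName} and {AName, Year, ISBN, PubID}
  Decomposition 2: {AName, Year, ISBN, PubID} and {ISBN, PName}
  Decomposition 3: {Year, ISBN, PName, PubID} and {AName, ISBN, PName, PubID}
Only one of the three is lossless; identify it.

Decomposition 1

Decomposition 1: common = {AName}, closure = {AName, PName, PubID} → lossless.
Decomposition 2: common = {ISBN}, closure = {ISBN} → lossy.
Decomposition 3: common = {ISBN, PName, PubID}, closure = {ISBN, PName, PubID} → lossy.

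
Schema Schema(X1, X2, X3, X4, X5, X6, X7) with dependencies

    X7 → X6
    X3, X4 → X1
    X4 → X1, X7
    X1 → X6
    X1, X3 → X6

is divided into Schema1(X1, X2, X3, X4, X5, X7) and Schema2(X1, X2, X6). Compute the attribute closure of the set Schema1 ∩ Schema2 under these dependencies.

Schema1 ∩ Schema2 = {X1, X2}.
X1 → X6 applies, adding X6
Closure: {X1, X2, X6}.

X1, X2, X6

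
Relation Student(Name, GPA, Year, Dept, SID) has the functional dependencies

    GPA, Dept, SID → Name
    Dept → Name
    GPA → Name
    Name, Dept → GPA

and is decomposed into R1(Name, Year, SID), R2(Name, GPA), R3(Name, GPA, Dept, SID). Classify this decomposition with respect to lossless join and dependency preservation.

lossy but dependency-preserving

Lossless test (chase): applying each FD to every pair of rows produces no changes in the tableau, so no row becomes fully distinguished — the join is lossy.
Dependency preservation: every FD's attributes lie within a single fragment, so each can be enforced locally — preserved.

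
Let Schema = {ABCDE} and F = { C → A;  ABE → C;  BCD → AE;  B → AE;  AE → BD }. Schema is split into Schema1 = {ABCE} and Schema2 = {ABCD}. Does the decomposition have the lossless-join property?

Common attributes: Schema1 ∩ Schema2 = {ABC}.
Closure of {ABC}: B → AE applies, adding E; AE → BD applies, adding D. So (ABC)⁺ = {ABCDE}.
This closure contains every attribute of Schema1, so Schema1 ∩ Schema2 → Schema1. The join is lossless.

Yes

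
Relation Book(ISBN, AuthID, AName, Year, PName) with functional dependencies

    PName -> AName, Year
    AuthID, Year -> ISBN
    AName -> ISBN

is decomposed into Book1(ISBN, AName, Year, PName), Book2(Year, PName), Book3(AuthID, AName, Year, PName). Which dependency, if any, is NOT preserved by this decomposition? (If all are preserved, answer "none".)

AuthID, Year -> ISBN

Check AuthID, Year → ISBN: no single fragment contains all of {ISBN, AuthID, Year}, and the restricted closure of {AuthID, Year} across the fragments never reaches {ISBN}.
PName → AName, Year is preserved.
AName → ISBN is preserved.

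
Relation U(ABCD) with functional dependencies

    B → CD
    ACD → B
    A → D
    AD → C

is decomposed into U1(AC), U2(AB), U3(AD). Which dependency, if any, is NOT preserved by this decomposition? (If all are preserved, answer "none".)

Check B → CD: no single fragment contains all of {BCD}, and the restricted closure of {B} across the fragments never reaches {CD}.
ACD → B is preserved.
A → D is preserved.
AD → C is preserved.

B → CD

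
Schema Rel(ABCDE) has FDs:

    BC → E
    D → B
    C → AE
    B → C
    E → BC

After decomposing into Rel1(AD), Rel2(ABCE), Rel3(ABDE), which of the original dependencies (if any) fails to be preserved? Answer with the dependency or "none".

none

BC → E lies within Rel2.
D → B lies within Rel3.
C → AE lies within Rel2.
B → C lies within Rel2.
E → BC lies within Rel2.
Every dependency is enforceable on the fragments, so the decomposition is dependency-preserving.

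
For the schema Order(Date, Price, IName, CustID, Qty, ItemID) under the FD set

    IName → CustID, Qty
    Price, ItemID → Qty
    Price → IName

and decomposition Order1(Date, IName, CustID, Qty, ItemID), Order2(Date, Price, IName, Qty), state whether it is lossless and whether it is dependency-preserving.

lossy but dependency-preserving

Lossless test: (Date, IName, Qty)⁺ = {Date, IName, CustID, Qty}, which is a superkey of neither fragment — lossy.
Dependency preservation: Price, ItemID → Qty is not contained in any single fragment, but the restricted closure of its left-hand side across the fragments still reaches the right-hand side; the remaining FDs each lie inside some fragment. All dependencies are preserved.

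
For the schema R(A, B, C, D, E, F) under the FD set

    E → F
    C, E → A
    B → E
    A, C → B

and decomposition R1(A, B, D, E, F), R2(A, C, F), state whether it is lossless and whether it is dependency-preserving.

Lossless test: (A, F)⁺ = {A, F}, which is a superkey of neither fragment — lossy.
Dependency preservation: the restricted closure of {C, E} across the fragments never reaches {A}, so C, E → A cannot be enforced without a join — not preserved.

lossy and not dependency-preserving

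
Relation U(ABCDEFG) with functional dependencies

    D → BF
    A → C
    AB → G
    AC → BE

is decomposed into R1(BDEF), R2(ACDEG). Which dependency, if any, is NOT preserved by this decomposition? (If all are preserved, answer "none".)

Check AC → BE: no single fragment contains all of {ABCE}, and the restricted closure of {AC} across the fragments never reaches {BE}.
D → BF is preserved.
A → C is preserved.
AB → G is preserved.

AC → BE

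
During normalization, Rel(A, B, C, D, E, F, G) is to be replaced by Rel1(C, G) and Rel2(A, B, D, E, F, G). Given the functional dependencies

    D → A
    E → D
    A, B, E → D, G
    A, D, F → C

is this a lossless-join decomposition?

No

Common attributes: Rel1 ∩ Rel2 = {G}.
No dependency enlarges {G}, so (G)⁺ = {G}.
The closure contains neither all of Rel1 = {C, G} nor all of Rel2 = {A, B, D, E, F, G}, so the common attributes are not a superkey of either fragment. The join is lossy.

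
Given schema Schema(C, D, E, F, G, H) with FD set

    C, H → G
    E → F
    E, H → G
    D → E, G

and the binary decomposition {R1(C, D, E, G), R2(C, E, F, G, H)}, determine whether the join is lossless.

No

Common attributes: R1 ∩ R2 = {C, E, G}.
Closure of {C, E, G}: E → F applies, adding F. So (C, E, G)⁺ = {C, E, F, G}.
The closure contains neither all of R1 = {C, D, E, G} nor all of R2 = {C, E, F, G, H}, so the common attributes are not a superkey of either fragment. The join is lossy.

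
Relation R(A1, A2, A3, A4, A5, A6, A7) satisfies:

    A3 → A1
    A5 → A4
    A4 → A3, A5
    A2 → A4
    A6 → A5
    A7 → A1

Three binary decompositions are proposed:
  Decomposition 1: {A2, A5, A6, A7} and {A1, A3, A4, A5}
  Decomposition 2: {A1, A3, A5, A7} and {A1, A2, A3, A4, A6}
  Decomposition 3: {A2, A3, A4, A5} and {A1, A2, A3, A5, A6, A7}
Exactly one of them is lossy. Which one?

Decomposition 1: common = {A5}, closure = {A1, A3, A4, A5} → lossless.
Decomposition 2: common = {A1, A3}, closure = {A1, A3} → lossy.
Decomposition 3: common = {A2, A3, A5}, closure = {A1, A2, A3, A4, A5} → lossless.

Decomposition 2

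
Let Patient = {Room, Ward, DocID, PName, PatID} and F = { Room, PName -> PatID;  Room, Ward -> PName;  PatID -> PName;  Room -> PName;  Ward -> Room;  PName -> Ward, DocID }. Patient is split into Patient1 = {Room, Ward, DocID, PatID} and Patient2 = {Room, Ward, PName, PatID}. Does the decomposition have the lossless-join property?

Yes

Common attributes: Patient1 ∩ Patient2 = {Room, Ward, PatID}.
Closure of {Room, Ward, PatID}: Room, Ward → PName applies, adding PName; PName → Ward, DocID applies, adding DocID. So (Room, Ward, PatID)⁺ = {Room, Ward, DocID, PName, PatID}.
This closure contains every attribute of Patient1, so Patient1 ∩ Patient2 → Patient1. The join is lossless.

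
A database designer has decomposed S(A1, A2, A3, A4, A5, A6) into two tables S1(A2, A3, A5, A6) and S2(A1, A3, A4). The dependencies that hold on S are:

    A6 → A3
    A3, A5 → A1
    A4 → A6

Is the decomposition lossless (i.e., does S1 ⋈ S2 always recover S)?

No

Common attributes: S1 ∩ S2 = {A3}.
No dependency enlarges {A3}, so (A3)⁺ = {A3}.
The closure contains neither all of S1 = {A2, A3, A5, A6} nor all of S2 = {A1, A3, A4}, so the common attributes are not a superkey of either fragment. The join is lossy.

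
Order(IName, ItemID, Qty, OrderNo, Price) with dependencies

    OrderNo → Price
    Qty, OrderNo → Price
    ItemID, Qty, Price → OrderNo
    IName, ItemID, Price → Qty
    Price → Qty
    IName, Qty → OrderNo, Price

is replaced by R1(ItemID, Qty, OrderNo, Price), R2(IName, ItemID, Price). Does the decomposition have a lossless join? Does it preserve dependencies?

lossless but not dependency-preserving

Lossless test: (ItemID, Price)⁺ = {ItemID, Qty, OrderNo, Price}, which contains all of one fragment — lossless.
Dependency preservation: the restricted closure of {IName, Qty} across the fragments never reaches {OrderNo, Price}, so IName, Qty → OrderNo, Price cannot be enforced without a join — not preserved.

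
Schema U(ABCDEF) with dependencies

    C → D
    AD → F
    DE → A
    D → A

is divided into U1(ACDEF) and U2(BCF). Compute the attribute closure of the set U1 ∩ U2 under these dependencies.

U1 ∩ U2 = {CF}.
C → D applies, adding D
D → A applies, adding A
Closure: {ACDF}.

ACDF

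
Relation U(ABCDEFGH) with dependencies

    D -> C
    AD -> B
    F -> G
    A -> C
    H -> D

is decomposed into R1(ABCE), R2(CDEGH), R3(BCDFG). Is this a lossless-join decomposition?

No

Chase test. Columns are ABCDEFGH; row i has aⱼ where attribute j ∈ Ri, else bᵢⱼ.
Initial tableau (one row per fragment):
  row 1: a1 a2 a3 b14 a5 b16 b17 b18
  row 2: b21 b22 a3 a4 a5 b26 a7 a8
  row 3: b31 a2 a3 a4 b35 a6 a7 b38
No row becomes fully distinguished — the join is lossy.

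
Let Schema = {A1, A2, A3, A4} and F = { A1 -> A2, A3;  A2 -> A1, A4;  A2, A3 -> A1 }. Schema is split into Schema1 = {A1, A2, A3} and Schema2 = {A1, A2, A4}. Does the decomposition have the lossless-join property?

Yes

Common attributes: Schema1 ∩ Schema2 = {A1, A2}.
Closure of {A1, A2}: A1 → A2, A3 applies, adding A3; A2 → A1, A4 applies, adding A4. So (A1, A2)⁺ = {A1, A2, A3, A4}.
This closure contains every attribute of Schema1, so Schema1 ∩ Schema2 → Schema1. The join is lossless.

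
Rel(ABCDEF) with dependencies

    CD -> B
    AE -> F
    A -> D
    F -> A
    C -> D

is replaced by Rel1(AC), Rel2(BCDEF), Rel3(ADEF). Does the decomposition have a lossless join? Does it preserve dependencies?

Lossless test (chase): Rows 1 and 3 agree on A; apply A→D and equate their D entries. Rows 2 and 3 agree on F; apply F→A and equate their A entries. Rows 1 and 2 agree on CD; apply CD→B and equate their B entries. Row 2 is now all distinguished symbols — the join is lossless.
Dependency preservation: every FD's attributes lie within a single fragment, so each can be enforced locally — preserved.

lossless and dependency-preserving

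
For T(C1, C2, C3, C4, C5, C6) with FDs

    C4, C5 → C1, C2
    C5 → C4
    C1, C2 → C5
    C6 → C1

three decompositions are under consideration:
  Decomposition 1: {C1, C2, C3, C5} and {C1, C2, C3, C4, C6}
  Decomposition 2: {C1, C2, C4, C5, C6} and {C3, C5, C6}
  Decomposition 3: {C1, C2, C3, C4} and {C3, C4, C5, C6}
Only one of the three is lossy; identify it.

Decomposition 3

Decomposition 1: common = {C1, C2, C3}, closure = {C1, C2, C3, C4, C5} → lossless.
Decomposition 2: common = {C5, C6}, closure = {C1, C2, C4, C5, C6} → lossless.
Decomposition 3: common = {C3, C4}, closure = {C3, C4} → lossy.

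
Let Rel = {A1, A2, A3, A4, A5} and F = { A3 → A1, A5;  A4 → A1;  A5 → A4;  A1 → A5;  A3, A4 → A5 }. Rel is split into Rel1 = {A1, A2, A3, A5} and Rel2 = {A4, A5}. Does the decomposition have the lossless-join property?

Common attributes: Rel1 ∩ Rel2 = {A5}.
Closure of {A5}: A5 → A4 applies, adding A4; A4 → A1 applies, adding A1. So (A5)⁺ = {A1, A4, A5}.
This closure contains every attribute of Rel2, so Rel1 ∩ Rel2 → Rel2. The join is lossless.

Yes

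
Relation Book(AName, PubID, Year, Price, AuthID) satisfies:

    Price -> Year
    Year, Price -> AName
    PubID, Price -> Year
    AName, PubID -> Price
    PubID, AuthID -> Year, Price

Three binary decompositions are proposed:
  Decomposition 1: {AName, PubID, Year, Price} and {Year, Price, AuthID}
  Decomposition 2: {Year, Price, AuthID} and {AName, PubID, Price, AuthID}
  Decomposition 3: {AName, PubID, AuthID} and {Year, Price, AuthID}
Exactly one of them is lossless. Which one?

Decomposition 1: common = {Year, Price}, closure = {AName, Year, Price} → lossy.
Decomposition 2: common = {Price, AuthID}, closure = {AName, Year, Price, AuthID} → lossless.
Decomposition 3: common = {AuthID}, closure = {AuthID} → lossy.

Decomposition 2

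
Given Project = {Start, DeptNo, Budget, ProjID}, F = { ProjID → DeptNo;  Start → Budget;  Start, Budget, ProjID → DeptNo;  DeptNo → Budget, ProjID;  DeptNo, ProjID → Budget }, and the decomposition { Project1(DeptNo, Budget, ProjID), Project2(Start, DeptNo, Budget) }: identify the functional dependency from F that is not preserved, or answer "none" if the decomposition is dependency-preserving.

ProjID → DeptNo lies within Project1.
Start → Budget lies within Project2.
Start, Budget, ProjID → DeptNo: restricted closure across fragments reaches DeptNo.
DeptNo → Budget, ProjID lies within Project1.
DeptNo, ProjID → Budget lies within Project1.
Every dependency is enforceable on the fragments, so the decomposition is dependency-preserving.

none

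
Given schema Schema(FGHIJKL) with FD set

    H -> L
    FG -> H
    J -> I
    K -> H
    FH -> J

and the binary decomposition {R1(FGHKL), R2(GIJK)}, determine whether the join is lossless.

Common attributes: R1 ∩ R2 = {GK}.
Closure of {GK}: K → H applies, adding H; H → L applies, adding L. So (GK)⁺ = {GHKL}.
The closure contains neither all of R1 = {FGHKL} nor all of R2 = {GIJK}, so the common attributes are not a superkey of either fragment. The join is lossy.

No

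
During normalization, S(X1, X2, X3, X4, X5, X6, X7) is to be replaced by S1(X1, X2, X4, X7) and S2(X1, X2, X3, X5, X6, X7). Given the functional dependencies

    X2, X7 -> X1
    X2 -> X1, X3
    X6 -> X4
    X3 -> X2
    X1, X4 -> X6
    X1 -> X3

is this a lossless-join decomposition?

No

Common attributes: S1 ∩ S2 = {X1, X2, X7}.
Closure of {X1, X2, X7}: X2 → X1, X3 applies, adding X3. So (X1, X2, X7)⁺ = {X1, X2, X3, X7}.
The closure contains neither all of S1 = {X1, X2, X4, X7} nor all of S2 = {X1, X2, X3, X5, X6, X7}, so the common attributes are not a superkey of either fragment. The join is lossy.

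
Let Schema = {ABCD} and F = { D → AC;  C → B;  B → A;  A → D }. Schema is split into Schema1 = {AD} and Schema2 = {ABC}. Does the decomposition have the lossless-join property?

Common attributes: Schema1 ∩ Schema2 = {A}.
Closure of {A}: A → D applies, adding D; D → AC applies, adding C; C → B applies, adding B. So (A)⁺ = {ABCD}.
This closure contains every attribute of Schema1, so Schema1 ∩ Schema2 → Schema1. The join is lossless.

Yes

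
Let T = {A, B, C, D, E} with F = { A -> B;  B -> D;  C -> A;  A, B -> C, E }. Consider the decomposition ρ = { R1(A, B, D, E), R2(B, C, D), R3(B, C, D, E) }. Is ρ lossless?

Chase test. Columns are A, B, C, D, E; row i has aⱼ where attribute j ∈ Ri, else bᵢⱼ.
Initial tableau (one row per fragment):
  row 1: a1 a2 b13 a4 a5
  row 2: b21 a2 a3 a4 b25
  row 3: b31 a2 a3 a4 a5
Rows 2 and 3 agree on C; apply C→A and equate their A entries.
Rows 2 and 3 agree on A, B; apply A, B→C, E and equate their C, E entries.
No row becomes fully distinguished — the join is lossy.

No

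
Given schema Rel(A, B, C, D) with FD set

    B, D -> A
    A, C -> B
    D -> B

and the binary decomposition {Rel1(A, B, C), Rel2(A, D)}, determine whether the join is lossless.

Common attributes: Rel1 ∩ Rel2 = {A}.
No dependency enlarges {A}, so (A)⁺ = {A}.
The closure contains neither all of Rel1 = {A, B, C} nor all of Rel2 = {A, D}, so the common attributes are not a superkey of either fragment. The join is lossy.

No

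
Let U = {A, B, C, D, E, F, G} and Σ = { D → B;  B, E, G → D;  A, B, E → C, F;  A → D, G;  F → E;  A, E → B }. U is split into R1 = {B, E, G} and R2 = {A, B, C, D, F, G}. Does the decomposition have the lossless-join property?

Common attributes: R1 ∩ R2 = {B, G}.
No dependency enlarges {B, G}, so (B, G)⁺ = {B, G}.
The closure contains neither all of R1 = {B, E, G} nor all of R2 = {A, B, C, D, F, G}, so the common attributes are not a superkey of either fragment. The join is lossy.

No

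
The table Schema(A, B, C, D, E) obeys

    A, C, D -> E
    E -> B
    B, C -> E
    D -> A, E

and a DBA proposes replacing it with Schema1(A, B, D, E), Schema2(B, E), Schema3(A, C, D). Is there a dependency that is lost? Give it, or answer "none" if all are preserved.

Check B, C → E: no single fragment contains all of {B, C, E}, and the restricted closure of {B, C} across the fragments never reaches {E}.
A, C, D → E is preserved.
E → B is preserved.
D → A, E is preserved.

B, C -> E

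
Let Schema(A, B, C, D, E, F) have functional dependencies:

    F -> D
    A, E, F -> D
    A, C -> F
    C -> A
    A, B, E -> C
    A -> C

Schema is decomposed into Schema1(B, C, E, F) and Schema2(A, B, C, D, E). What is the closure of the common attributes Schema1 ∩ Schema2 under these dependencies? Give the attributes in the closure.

A, B, C, D, E, F

Schema1 ∩ Schema2 = {B, C, E}.
C → A applies, adding A
A, C → F applies, adding F
F → D applies, adding D
Closure: {A, B, C, D, E, F}.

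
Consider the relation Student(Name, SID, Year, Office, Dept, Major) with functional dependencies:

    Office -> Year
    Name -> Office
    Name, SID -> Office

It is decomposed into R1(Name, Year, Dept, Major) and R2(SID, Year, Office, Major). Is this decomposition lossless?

Common attributes: R1 ∩ R2 = {Year, Major}.
No dependency enlarges {Year, Major}, so (Year, Major)⁺ = {Year, Major}.
The closure contains neither all of R1 = {Name, Year, Dept, Major} nor all of R2 = {SID, Year, Office, Major}, so the common attributes are not a superkey of either fragment. The join is lossy.

No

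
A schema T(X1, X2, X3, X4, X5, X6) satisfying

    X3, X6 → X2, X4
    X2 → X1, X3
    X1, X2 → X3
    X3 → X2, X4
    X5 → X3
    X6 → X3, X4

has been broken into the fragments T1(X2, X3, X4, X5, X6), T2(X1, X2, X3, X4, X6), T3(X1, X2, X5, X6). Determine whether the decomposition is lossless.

Chase test. Columns are X1, X2, X3, X4, X5, X6; row i has aⱼ where attribute j ∈ Ti, else bᵢⱼ.
Initial tableau (one row per fragment):
  row 1: b11 a2 a3 a4 a5 a6
  row 2: a1 a2 a3 a4 b25 a6
  row 3: a1 a2 b33 b34 a5 a6
Rows 1 and 2 agree on X2; apply X2→X1, X3 and equate their X1, X3 entries.
Rows 1 and 3 agree on X2; apply X2→X1, X3 and equate their X1, X3 entries.
Rows 1 and 3 agree on X3; apply X3→X2, X4 and equate their X2, X4 entries.
Row 1 is now all distinguished symbols — the join is lossless.

Yes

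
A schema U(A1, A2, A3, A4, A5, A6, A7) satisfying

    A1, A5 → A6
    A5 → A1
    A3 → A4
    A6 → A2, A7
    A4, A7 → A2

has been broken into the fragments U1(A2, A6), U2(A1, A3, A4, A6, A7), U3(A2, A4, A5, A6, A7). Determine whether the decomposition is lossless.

Chase test. Columns are A1, A2, A3, A4, A5, A6, A7; row i has aⱼ where attribute j ∈ Ui, else bᵢⱼ.
Initial tableau (one row per fragment):
  row 1: b11 a2 b13 b14 b15 a6 b17
  row 2: a1 b22 a3 a4 b25 a6 a7
  row 3: b31 a2 b33 a4 a5 a6 a7
Rows 1 and 2 agree on A6; apply A6→A2, A7 and equate their A2, A7 entries.
No row becomes fully distinguished — the join is lossy.

No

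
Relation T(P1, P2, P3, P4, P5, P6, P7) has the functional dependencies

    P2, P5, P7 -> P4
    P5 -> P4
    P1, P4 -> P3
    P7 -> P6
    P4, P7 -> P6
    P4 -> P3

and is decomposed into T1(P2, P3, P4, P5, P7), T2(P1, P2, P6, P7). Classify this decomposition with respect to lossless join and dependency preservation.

lossy but dependency-preserving

Lossless test: (P2, P7)⁺ = {P2, P6, P7}, which is a superkey of neither fragment — lossy.
Dependency preservation: P1, P4 → P3; P4, P7 → P6 are not contained in any single fragment, but the restricted closure of each left-hand side across the fragments still reaches the right-hand side; the remaining FDs each lie inside some fragment. All dependencies are preserved.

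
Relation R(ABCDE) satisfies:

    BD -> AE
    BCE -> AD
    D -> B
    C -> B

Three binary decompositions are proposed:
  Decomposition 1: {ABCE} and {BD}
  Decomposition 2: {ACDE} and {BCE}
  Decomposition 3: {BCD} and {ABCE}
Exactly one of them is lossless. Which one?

Decomposition 2

Decomposition 1: common = {B}, closure = {B} → lossy.
Decomposition 2: common = {CE}, closure = {ABCDE} → lossless.
Decomposition 3: common = {BC}, closure = {BC} → lossy.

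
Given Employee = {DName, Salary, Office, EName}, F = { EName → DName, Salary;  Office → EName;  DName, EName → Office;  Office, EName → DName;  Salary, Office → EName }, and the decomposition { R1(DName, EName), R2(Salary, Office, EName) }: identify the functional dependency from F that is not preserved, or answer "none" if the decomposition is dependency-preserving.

EName → DName, Salary: restricted closure across fragments reaches DName, Salary.
Office → EName lies within R2.
DName, EName → Office: restricted closure across fragments reaches Office.
Office, EName → DName: restricted closure across fragments reaches DName.
Salary, Office → EName lies within R2.
Every dependency is enforceable on the fragments, so the decomposition is dependency-preserving.

none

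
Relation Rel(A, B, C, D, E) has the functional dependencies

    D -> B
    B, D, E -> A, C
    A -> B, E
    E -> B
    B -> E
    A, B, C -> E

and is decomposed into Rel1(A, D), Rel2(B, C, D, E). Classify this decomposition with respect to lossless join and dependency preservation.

lossless but not dependency-preserving

Lossless test: (D)⁺ = {A, B, C, D, E}, which contains all of one fragment — lossless.
Dependency preservation: the restricted closure of {A} across the fragments never reaches {B, E}, so A → B, E cannot be enforced without a join — not preserved.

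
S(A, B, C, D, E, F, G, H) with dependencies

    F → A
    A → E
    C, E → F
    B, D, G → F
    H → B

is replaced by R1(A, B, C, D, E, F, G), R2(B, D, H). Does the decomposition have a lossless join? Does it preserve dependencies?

Lossless test: (B, D)⁺ = {B, D}, which is a superkey of neither fragment — lossy.
Dependency preservation: every FD's attributes lie within a single fragment, so each can be enforced locally — preserved.

lossy but dependency-preserving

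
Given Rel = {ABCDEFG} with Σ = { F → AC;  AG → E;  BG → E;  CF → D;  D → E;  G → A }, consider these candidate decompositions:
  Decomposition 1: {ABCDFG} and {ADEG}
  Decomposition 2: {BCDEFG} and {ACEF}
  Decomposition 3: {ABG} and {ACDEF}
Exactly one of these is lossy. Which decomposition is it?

Decomposition 3

Decomposition 1: common = {ADG}, closure = {ADEG} → lossless.
Decomposition 2: common = {CEF}, closure = {ACDEF} → lossless.
Decomposition 3: common = {A}, closure = {A} → lossy.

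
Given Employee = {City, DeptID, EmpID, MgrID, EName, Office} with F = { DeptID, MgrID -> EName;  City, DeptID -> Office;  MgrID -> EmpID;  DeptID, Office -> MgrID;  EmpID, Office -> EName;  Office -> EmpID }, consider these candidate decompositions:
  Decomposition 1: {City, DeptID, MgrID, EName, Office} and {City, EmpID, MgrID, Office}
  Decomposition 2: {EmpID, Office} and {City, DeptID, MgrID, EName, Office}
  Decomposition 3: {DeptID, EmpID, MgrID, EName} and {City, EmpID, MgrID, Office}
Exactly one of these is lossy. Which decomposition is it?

Decomposition 1: common = {City, MgrID, Office}, closure = {City, EmpID, MgrID, EName, Office} → lossless.
Decomposition 2: common = {Office}, closure = {EmpID, EName, Office} → lossless.
Decomposition 3: common = {EmpID, MgrID}, closure = {EmpID, MgrID} → lossy.

Decomposition 3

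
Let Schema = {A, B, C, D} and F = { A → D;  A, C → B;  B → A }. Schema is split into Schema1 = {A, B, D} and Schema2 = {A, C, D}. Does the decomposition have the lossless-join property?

No

Common attributes: Schema1 ∩ Schema2 = {A, D}.
No dependency enlarges {A, D}, so (A, D)⁺ = {A, D}.
The closure contains neither all of Schema1 = {A, B, D} nor all of Schema2 = {A, C, D}, so the common attributes are not a superkey of either fragment. The join is lossy.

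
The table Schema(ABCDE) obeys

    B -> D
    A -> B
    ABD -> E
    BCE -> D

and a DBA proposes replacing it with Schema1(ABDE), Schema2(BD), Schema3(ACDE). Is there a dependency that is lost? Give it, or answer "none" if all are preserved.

none

B → D lies within Schema1.
A → B lies within Schema1.
ABD → E lies within Schema1.
BCE → D: restricted closure across fragments reaches D.
Every dependency is enforceable on the fragments, so the decomposition is dependency-preserving.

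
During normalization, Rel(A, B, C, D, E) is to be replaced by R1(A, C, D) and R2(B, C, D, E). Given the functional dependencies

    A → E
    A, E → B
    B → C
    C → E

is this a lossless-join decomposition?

No

Common attributes: R1 ∩ R2 = {C, D}.
Closure of {C, D}: C → E applies, adding E. So (C, D)⁺ = {C, D, E}.
The closure contains neither all of R1 = {A, C, D} nor all of R2 = {B, C, D, E}, so the common attributes are not a superkey of either fragment. The join is lossy.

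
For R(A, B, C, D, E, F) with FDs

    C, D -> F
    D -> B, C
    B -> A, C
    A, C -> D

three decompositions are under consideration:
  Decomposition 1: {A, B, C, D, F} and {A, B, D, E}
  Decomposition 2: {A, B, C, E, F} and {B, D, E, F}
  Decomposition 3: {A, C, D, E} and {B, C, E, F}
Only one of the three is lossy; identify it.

Decomposition 1: common = {A, B, D}, closure = {A, B, C, D, F} → lossless.
Decomposition 2: common = {B, E, F}, closure = {A, B, C, D, E, F} → lossless.
Decomposition 3: common = {C, E}, closure = {C, E} → lossy.

Decomposition 3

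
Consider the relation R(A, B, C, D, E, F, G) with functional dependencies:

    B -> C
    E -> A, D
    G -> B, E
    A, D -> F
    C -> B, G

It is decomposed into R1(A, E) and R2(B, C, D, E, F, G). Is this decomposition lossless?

Common attributes: R1 ∩ R2 = {E}.
Closure of {E}: E → A, D applies, adding A, D; A, D → F applies, adding F. So (E)⁺ = {A, D, E, F}.
This closure contains every attribute of R1, so R1 ∩ R2 → R1. The join is lossless.

Yes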